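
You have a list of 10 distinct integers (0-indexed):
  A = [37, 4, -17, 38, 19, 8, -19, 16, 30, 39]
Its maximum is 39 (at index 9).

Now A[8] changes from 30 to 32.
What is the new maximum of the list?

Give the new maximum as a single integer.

Old max = 39 (at index 9)
Change: A[8] 30 -> 32
Changed element was NOT the old max.
  New max = max(old_max, new_val) = max(39, 32) = 39

Answer: 39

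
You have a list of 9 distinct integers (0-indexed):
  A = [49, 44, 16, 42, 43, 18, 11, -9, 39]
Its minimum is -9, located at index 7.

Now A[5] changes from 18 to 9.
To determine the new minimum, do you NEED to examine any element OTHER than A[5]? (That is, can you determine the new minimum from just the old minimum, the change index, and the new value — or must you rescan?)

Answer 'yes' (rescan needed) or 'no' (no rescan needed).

Old min = -9 at index 7
Change at index 5: 18 -> 9
Index 5 was NOT the min. New min = min(-9, 9). No rescan of other elements needed.
Needs rescan: no

Answer: no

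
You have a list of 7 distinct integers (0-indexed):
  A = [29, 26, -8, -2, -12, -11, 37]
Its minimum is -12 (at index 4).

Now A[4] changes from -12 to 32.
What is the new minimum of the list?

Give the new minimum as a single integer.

Answer: -11

Derivation:
Old min = -12 (at index 4)
Change: A[4] -12 -> 32
Changed element WAS the min. Need to check: is 32 still <= all others?
  Min of remaining elements: -11
  New min = min(32, -11) = -11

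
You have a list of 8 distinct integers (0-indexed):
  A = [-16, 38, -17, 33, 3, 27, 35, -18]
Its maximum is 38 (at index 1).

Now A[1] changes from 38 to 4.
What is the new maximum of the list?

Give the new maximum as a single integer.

Old max = 38 (at index 1)
Change: A[1] 38 -> 4
Changed element WAS the max -> may need rescan.
  Max of remaining elements: 35
  New max = max(4, 35) = 35

Answer: 35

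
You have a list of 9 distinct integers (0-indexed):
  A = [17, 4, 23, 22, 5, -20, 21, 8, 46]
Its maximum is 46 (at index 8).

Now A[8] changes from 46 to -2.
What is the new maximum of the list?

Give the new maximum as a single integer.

Old max = 46 (at index 8)
Change: A[8] 46 -> -2
Changed element WAS the max -> may need rescan.
  Max of remaining elements: 23
  New max = max(-2, 23) = 23

Answer: 23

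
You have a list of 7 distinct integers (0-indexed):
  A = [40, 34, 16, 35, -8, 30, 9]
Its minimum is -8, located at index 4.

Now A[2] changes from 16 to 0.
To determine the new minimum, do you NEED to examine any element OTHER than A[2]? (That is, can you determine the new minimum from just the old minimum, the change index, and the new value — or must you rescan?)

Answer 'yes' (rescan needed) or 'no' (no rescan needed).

Old min = -8 at index 4
Change at index 2: 16 -> 0
Index 2 was NOT the min. New min = min(-8, 0). No rescan of other elements needed.
Needs rescan: no

Answer: no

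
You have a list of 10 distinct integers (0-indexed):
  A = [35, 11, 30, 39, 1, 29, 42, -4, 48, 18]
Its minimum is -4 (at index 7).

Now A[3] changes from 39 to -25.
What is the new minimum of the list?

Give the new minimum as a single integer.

Answer: -25

Derivation:
Old min = -4 (at index 7)
Change: A[3] 39 -> -25
Changed element was NOT the old min.
  New min = min(old_min, new_val) = min(-4, -25) = -25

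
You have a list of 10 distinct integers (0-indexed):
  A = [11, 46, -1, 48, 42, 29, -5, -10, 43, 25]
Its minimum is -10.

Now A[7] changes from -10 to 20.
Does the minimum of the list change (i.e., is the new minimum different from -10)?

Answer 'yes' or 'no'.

Answer: yes

Derivation:
Old min = -10
Change: A[7] -10 -> 20
Changed element was the min; new min must be rechecked.
New min = -5; changed? yes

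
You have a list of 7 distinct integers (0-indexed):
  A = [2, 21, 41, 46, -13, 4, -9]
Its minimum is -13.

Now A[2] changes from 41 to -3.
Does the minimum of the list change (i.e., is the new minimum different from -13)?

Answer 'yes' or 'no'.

Answer: no

Derivation:
Old min = -13
Change: A[2] 41 -> -3
Changed element was NOT the min; min changes only if -3 < -13.
New min = -13; changed? no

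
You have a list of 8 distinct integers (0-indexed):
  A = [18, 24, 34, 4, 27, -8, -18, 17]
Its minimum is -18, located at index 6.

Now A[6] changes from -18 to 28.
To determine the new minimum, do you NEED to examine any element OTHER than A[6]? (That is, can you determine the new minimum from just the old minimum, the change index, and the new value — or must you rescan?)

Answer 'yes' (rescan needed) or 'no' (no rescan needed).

Old min = -18 at index 6
Change at index 6: -18 -> 28
Index 6 WAS the min and new value 28 > old min -18. Must rescan other elements to find the new min.
Needs rescan: yes

Answer: yes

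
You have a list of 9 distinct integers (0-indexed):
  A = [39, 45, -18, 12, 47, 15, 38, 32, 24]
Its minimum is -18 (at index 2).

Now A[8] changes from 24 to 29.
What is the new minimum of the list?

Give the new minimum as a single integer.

Old min = -18 (at index 2)
Change: A[8] 24 -> 29
Changed element was NOT the old min.
  New min = min(old_min, new_val) = min(-18, 29) = -18

Answer: -18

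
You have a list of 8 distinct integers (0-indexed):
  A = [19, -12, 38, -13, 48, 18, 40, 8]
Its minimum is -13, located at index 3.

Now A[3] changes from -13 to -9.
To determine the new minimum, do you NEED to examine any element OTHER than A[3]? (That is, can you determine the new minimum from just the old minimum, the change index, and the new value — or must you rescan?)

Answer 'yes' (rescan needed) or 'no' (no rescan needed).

Old min = -13 at index 3
Change at index 3: -13 -> -9
Index 3 WAS the min and new value -9 > old min -13. Must rescan other elements to find the new min.
Needs rescan: yes

Answer: yes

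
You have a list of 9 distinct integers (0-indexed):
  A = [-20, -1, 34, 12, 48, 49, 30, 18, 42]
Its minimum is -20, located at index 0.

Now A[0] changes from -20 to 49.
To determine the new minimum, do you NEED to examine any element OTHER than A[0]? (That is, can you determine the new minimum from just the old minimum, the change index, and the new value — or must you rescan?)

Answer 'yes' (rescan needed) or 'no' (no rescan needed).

Old min = -20 at index 0
Change at index 0: -20 -> 49
Index 0 WAS the min and new value 49 > old min -20. Must rescan other elements to find the new min.
Needs rescan: yes

Answer: yes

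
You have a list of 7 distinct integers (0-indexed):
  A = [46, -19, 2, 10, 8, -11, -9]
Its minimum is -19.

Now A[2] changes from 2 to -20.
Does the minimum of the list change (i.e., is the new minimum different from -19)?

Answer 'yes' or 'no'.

Old min = -19
Change: A[2] 2 -> -20
Changed element was NOT the min; min changes only if -20 < -19.
New min = -20; changed? yes

Answer: yes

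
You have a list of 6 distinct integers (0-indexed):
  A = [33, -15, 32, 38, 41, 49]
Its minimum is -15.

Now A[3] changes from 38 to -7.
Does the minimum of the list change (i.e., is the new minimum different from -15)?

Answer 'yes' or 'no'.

Old min = -15
Change: A[3] 38 -> -7
Changed element was NOT the min; min changes only if -7 < -15.
New min = -15; changed? no

Answer: no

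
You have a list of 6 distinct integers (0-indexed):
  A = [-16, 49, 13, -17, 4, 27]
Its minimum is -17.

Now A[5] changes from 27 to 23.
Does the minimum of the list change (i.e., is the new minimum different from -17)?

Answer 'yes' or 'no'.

Answer: no

Derivation:
Old min = -17
Change: A[5] 27 -> 23
Changed element was NOT the min; min changes only if 23 < -17.
New min = -17; changed? no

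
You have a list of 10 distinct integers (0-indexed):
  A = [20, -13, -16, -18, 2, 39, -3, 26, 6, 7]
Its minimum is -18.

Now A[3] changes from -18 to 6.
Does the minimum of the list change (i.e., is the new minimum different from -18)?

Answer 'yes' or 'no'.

Answer: yes

Derivation:
Old min = -18
Change: A[3] -18 -> 6
Changed element was the min; new min must be rechecked.
New min = -16; changed? yes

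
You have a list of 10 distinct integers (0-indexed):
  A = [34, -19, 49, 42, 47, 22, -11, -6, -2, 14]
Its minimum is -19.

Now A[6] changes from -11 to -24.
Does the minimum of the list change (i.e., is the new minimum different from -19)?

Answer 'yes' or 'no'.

Old min = -19
Change: A[6] -11 -> -24
Changed element was NOT the min; min changes only if -24 < -19.
New min = -24; changed? yes

Answer: yes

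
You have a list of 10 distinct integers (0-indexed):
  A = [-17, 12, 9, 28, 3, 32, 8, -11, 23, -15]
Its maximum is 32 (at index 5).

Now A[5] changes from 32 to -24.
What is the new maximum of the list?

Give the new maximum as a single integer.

Answer: 28

Derivation:
Old max = 32 (at index 5)
Change: A[5] 32 -> -24
Changed element WAS the max -> may need rescan.
  Max of remaining elements: 28
  New max = max(-24, 28) = 28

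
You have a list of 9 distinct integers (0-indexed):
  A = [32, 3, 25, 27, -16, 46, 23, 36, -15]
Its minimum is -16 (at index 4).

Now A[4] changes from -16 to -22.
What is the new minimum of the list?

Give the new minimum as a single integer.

Old min = -16 (at index 4)
Change: A[4] -16 -> -22
Changed element WAS the min. Need to check: is -22 still <= all others?
  Min of remaining elements: -15
  New min = min(-22, -15) = -22

Answer: -22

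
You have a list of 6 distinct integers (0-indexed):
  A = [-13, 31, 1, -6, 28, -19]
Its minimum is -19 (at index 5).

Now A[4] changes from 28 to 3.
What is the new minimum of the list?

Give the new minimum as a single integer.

Old min = -19 (at index 5)
Change: A[4] 28 -> 3
Changed element was NOT the old min.
  New min = min(old_min, new_val) = min(-19, 3) = -19

Answer: -19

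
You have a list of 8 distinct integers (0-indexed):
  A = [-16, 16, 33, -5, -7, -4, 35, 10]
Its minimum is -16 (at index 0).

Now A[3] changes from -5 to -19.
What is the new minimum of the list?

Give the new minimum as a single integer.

Old min = -16 (at index 0)
Change: A[3] -5 -> -19
Changed element was NOT the old min.
  New min = min(old_min, new_val) = min(-16, -19) = -19

Answer: -19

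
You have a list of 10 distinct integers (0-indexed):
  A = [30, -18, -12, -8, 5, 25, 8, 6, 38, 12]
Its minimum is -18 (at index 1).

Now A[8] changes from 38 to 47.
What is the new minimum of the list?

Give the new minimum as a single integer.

Old min = -18 (at index 1)
Change: A[8] 38 -> 47
Changed element was NOT the old min.
  New min = min(old_min, new_val) = min(-18, 47) = -18

Answer: -18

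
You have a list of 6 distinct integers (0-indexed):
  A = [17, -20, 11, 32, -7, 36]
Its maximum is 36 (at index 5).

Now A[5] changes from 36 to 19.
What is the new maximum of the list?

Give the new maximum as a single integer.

Old max = 36 (at index 5)
Change: A[5] 36 -> 19
Changed element WAS the max -> may need rescan.
  Max of remaining elements: 32
  New max = max(19, 32) = 32

Answer: 32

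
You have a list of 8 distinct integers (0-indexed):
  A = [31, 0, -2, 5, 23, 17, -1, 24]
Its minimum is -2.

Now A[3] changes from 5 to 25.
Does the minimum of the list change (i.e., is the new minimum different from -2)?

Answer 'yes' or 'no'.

Answer: no

Derivation:
Old min = -2
Change: A[3] 5 -> 25
Changed element was NOT the min; min changes only if 25 < -2.
New min = -2; changed? no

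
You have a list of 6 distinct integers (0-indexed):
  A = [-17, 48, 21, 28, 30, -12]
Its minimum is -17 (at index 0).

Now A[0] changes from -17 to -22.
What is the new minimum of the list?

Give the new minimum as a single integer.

Answer: -22

Derivation:
Old min = -17 (at index 0)
Change: A[0] -17 -> -22
Changed element WAS the min. Need to check: is -22 still <= all others?
  Min of remaining elements: -12
  New min = min(-22, -12) = -22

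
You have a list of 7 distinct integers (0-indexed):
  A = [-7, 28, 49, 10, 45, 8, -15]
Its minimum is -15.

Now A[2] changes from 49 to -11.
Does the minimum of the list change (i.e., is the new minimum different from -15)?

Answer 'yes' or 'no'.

Answer: no

Derivation:
Old min = -15
Change: A[2] 49 -> -11
Changed element was NOT the min; min changes only if -11 < -15.
New min = -15; changed? no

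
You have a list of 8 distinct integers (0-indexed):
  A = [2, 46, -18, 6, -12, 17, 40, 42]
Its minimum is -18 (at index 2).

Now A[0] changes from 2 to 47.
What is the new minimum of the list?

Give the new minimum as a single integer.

Answer: -18

Derivation:
Old min = -18 (at index 2)
Change: A[0] 2 -> 47
Changed element was NOT the old min.
  New min = min(old_min, new_val) = min(-18, 47) = -18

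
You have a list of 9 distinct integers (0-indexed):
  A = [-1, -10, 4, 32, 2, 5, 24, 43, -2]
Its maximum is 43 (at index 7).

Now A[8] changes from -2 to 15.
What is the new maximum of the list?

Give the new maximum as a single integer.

Old max = 43 (at index 7)
Change: A[8] -2 -> 15
Changed element was NOT the old max.
  New max = max(old_max, new_val) = max(43, 15) = 43

Answer: 43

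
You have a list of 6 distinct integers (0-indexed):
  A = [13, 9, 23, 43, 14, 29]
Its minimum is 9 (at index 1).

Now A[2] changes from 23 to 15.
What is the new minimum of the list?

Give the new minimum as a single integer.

Old min = 9 (at index 1)
Change: A[2] 23 -> 15
Changed element was NOT the old min.
  New min = min(old_min, new_val) = min(9, 15) = 9

Answer: 9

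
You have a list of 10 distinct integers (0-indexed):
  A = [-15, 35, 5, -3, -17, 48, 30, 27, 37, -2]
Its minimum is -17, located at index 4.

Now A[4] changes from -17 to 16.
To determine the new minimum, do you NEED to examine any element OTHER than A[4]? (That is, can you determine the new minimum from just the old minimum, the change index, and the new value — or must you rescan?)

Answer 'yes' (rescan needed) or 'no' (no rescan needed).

Old min = -17 at index 4
Change at index 4: -17 -> 16
Index 4 WAS the min and new value 16 > old min -17. Must rescan other elements to find the new min.
Needs rescan: yes

Answer: yes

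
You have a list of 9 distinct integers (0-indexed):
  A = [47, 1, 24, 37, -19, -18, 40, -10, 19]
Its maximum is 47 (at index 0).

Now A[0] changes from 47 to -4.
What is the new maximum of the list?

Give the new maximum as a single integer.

Answer: 40

Derivation:
Old max = 47 (at index 0)
Change: A[0] 47 -> -4
Changed element WAS the max -> may need rescan.
  Max of remaining elements: 40
  New max = max(-4, 40) = 40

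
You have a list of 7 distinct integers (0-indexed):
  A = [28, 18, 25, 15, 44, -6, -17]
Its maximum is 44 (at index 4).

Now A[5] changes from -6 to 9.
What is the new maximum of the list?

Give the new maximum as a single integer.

Old max = 44 (at index 4)
Change: A[5] -6 -> 9
Changed element was NOT the old max.
  New max = max(old_max, new_val) = max(44, 9) = 44

Answer: 44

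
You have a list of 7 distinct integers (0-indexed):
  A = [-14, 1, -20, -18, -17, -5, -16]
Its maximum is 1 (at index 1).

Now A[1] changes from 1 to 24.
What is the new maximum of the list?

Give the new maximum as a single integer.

Answer: 24

Derivation:
Old max = 1 (at index 1)
Change: A[1] 1 -> 24
Changed element WAS the max -> may need rescan.
  Max of remaining elements: -5
  New max = max(24, -5) = 24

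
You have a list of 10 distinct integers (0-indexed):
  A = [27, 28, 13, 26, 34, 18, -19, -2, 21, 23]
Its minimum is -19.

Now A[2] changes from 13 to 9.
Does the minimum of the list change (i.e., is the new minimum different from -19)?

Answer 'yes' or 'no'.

Old min = -19
Change: A[2] 13 -> 9
Changed element was NOT the min; min changes only if 9 < -19.
New min = -19; changed? no

Answer: no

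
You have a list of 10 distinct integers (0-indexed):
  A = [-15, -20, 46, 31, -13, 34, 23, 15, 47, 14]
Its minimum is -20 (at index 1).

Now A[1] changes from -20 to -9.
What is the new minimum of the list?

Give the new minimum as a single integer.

Answer: -15

Derivation:
Old min = -20 (at index 1)
Change: A[1] -20 -> -9
Changed element WAS the min. Need to check: is -9 still <= all others?
  Min of remaining elements: -15
  New min = min(-9, -15) = -15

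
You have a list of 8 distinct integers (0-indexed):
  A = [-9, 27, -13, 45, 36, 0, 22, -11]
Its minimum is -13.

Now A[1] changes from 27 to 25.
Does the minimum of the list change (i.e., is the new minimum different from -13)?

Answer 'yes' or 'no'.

Answer: no

Derivation:
Old min = -13
Change: A[1] 27 -> 25
Changed element was NOT the min; min changes only if 25 < -13.
New min = -13; changed? no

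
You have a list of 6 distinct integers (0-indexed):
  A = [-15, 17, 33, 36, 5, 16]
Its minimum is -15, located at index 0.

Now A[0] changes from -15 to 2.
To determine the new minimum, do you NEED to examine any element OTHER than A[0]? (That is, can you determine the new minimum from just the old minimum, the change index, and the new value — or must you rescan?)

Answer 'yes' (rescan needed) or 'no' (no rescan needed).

Answer: yes

Derivation:
Old min = -15 at index 0
Change at index 0: -15 -> 2
Index 0 WAS the min and new value 2 > old min -15. Must rescan other elements to find the new min.
Needs rescan: yes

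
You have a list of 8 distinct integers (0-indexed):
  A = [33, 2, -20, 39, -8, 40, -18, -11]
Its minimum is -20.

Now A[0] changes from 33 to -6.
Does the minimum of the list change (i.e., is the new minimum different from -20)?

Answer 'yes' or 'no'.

Answer: no

Derivation:
Old min = -20
Change: A[0] 33 -> -6
Changed element was NOT the min; min changes only if -6 < -20.
New min = -20; changed? no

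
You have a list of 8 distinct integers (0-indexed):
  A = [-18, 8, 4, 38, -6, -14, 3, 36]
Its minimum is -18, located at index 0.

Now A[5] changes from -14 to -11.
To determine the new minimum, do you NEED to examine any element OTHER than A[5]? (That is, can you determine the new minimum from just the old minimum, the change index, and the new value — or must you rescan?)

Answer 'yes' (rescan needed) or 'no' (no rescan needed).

Answer: no

Derivation:
Old min = -18 at index 0
Change at index 5: -14 -> -11
Index 5 was NOT the min. New min = min(-18, -11). No rescan of other elements needed.
Needs rescan: no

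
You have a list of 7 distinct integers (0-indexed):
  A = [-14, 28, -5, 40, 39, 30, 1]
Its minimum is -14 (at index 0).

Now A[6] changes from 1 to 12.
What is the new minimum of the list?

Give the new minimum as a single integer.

Old min = -14 (at index 0)
Change: A[6] 1 -> 12
Changed element was NOT the old min.
  New min = min(old_min, new_val) = min(-14, 12) = -14

Answer: -14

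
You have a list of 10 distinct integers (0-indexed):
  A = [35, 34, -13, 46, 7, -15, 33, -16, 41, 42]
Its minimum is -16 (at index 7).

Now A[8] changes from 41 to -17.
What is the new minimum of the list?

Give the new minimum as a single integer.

Answer: -17

Derivation:
Old min = -16 (at index 7)
Change: A[8] 41 -> -17
Changed element was NOT the old min.
  New min = min(old_min, new_val) = min(-16, -17) = -17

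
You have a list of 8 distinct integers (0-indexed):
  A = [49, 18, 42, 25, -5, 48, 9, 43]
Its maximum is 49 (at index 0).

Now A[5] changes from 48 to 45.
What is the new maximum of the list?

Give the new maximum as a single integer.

Answer: 49

Derivation:
Old max = 49 (at index 0)
Change: A[5] 48 -> 45
Changed element was NOT the old max.
  New max = max(old_max, new_val) = max(49, 45) = 49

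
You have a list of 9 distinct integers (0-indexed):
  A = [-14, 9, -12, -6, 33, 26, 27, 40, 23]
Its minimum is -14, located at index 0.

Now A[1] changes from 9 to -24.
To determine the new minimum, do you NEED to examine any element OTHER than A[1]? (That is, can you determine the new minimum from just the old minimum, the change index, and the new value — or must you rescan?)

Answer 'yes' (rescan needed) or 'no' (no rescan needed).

Old min = -14 at index 0
Change at index 1: 9 -> -24
Index 1 was NOT the min. New min = min(-14, -24). No rescan of other elements needed.
Needs rescan: no

Answer: no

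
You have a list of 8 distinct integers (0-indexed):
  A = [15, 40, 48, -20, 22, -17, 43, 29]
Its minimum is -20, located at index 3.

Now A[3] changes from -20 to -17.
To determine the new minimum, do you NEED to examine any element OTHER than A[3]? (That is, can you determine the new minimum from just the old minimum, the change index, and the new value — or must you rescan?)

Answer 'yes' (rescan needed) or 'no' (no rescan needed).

Answer: yes

Derivation:
Old min = -20 at index 3
Change at index 3: -20 -> -17
Index 3 WAS the min and new value -17 > old min -20. Must rescan other elements to find the new min.
Needs rescan: yes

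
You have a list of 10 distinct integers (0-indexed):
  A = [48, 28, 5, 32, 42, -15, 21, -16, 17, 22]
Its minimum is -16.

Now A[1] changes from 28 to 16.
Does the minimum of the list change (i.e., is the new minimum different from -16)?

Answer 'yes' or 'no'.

Answer: no

Derivation:
Old min = -16
Change: A[1] 28 -> 16
Changed element was NOT the min; min changes only if 16 < -16.
New min = -16; changed? no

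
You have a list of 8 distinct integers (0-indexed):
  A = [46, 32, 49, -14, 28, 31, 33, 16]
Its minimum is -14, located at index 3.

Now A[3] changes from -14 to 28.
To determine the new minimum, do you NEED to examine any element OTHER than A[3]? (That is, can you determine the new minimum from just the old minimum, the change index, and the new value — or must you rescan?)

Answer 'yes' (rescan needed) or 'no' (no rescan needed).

Old min = -14 at index 3
Change at index 3: -14 -> 28
Index 3 WAS the min and new value 28 > old min -14. Must rescan other elements to find the new min.
Needs rescan: yes

Answer: yes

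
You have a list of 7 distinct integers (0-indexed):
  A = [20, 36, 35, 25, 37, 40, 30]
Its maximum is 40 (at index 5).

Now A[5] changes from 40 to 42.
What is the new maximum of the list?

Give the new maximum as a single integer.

Old max = 40 (at index 5)
Change: A[5] 40 -> 42
Changed element WAS the max -> may need rescan.
  Max of remaining elements: 37
  New max = max(42, 37) = 42

Answer: 42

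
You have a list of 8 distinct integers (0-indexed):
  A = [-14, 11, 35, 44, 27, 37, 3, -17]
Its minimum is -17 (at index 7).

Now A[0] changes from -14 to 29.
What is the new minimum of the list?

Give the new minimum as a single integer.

Answer: -17

Derivation:
Old min = -17 (at index 7)
Change: A[0] -14 -> 29
Changed element was NOT the old min.
  New min = min(old_min, new_val) = min(-17, 29) = -17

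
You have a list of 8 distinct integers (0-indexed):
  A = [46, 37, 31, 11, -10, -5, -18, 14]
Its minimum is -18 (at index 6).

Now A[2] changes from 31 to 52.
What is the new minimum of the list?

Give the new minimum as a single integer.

Answer: -18

Derivation:
Old min = -18 (at index 6)
Change: A[2] 31 -> 52
Changed element was NOT the old min.
  New min = min(old_min, new_val) = min(-18, 52) = -18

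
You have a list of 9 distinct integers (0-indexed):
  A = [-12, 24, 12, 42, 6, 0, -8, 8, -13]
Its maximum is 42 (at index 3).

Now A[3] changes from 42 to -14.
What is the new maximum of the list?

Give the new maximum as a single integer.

Old max = 42 (at index 3)
Change: A[3] 42 -> -14
Changed element WAS the max -> may need rescan.
  Max of remaining elements: 24
  New max = max(-14, 24) = 24

Answer: 24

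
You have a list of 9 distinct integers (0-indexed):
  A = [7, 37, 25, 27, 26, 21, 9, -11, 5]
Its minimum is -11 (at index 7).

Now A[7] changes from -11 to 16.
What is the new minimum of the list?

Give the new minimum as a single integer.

Answer: 5

Derivation:
Old min = -11 (at index 7)
Change: A[7] -11 -> 16
Changed element WAS the min. Need to check: is 16 still <= all others?
  Min of remaining elements: 5
  New min = min(16, 5) = 5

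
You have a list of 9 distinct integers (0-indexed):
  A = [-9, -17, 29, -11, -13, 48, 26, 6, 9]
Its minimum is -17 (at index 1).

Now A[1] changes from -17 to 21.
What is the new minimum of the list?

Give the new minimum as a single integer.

Old min = -17 (at index 1)
Change: A[1] -17 -> 21
Changed element WAS the min. Need to check: is 21 still <= all others?
  Min of remaining elements: -13
  New min = min(21, -13) = -13

Answer: -13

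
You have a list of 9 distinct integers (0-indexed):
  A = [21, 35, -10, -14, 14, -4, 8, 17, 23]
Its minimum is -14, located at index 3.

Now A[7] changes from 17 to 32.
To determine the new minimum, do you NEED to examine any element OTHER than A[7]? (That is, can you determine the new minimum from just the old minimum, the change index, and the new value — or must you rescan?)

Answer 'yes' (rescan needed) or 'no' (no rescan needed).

Old min = -14 at index 3
Change at index 7: 17 -> 32
Index 7 was NOT the min. New min = min(-14, 32). No rescan of other elements needed.
Needs rescan: no

Answer: no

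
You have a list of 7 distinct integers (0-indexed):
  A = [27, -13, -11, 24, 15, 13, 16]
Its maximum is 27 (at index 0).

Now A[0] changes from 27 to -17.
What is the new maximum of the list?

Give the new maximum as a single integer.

Answer: 24

Derivation:
Old max = 27 (at index 0)
Change: A[0] 27 -> -17
Changed element WAS the max -> may need rescan.
  Max of remaining elements: 24
  New max = max(-17, 24) = 24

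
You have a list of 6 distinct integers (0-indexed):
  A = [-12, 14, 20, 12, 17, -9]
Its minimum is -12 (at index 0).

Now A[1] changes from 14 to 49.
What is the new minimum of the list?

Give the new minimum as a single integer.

Old min = -12 (at index 0)
Change: A[1] 14 -> 49
Changed element was NOT the old min.
  New min = min(old_min, new_val) = min(-12, 49) = -12

Answer: -12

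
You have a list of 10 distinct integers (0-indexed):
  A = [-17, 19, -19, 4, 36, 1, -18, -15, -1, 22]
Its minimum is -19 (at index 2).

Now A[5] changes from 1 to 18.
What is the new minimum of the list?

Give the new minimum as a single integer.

Answer: -19

Derivation:
Old min = -19 (at index 2)
Change: A[5] 1 -> 18
Changed element was NOT the old min.
  New min = min(old_min, new_val) = min(-19, 18) = -19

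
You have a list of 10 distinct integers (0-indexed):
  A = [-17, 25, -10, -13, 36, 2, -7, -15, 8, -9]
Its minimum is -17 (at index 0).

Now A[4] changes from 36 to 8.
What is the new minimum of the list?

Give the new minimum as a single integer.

Old min = -17 (at index 0)
Change: A[4] 36 -> 8
Changed element was NOT the old min.
  New min = min(old_min, new_val) = min(-17, 8) = -17

Answer: -17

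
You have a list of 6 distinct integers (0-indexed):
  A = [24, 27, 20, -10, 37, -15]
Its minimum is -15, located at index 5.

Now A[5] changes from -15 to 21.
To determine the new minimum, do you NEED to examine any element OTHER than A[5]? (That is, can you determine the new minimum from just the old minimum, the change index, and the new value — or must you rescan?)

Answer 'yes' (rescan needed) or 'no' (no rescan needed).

Answer: yes

Derivation:
Old min = -15 at index 5
Change at index 5: -15 -> 21
Index 5 WAS the min and new value 21 > old min -15. Must rescan other elements to find the new min.
Needs rescan: yes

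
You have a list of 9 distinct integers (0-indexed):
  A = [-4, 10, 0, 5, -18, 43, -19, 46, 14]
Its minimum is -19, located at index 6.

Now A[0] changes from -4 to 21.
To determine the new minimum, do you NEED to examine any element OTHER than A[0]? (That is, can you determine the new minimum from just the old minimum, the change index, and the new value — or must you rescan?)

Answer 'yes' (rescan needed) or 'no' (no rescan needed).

Old min = -19 at index 6
Change at index 0: -4 -> 21
Index 0 was NOT the min. New min = min(-19, 21). No rescan of other elements needed.
Needs rescan: no

Answer: no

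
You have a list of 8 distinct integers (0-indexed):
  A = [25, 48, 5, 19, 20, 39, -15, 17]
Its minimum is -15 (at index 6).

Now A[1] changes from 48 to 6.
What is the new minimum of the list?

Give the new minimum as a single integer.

Answer: -15

Derivation:
Old min = -15 (at index 6)
Change: A[1] 48 -> 6
Changed element was NOT the old min.
  New min = min(old_min, new_val) = min(-15, 6) = -15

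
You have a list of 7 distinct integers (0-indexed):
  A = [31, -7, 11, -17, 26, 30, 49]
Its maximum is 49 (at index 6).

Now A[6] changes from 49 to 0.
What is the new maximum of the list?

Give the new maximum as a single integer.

Answer: 31

Derivation:
Old max = 49 (at index 6)
Change: A[6] 49 -> 0
Changed element WAS the max -> may need rescan.
  Max of remaining elements: 31
  New max = max(0, 31) = 31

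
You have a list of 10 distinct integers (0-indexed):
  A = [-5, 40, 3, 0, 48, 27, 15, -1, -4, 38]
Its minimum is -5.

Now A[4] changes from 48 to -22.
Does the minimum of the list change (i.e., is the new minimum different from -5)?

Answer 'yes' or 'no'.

Answer: yes

Derivation:
Old min = -5
Change: A[4] 48 -> -22
Changed element was NOT the min; min changes only if -22 < -5.
New min = -22; changed? yes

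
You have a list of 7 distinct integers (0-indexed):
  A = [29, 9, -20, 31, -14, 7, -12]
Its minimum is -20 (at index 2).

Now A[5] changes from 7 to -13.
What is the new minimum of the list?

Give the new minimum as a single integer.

Old min = -20 (at index 2)
Change: A[5] 7 -> -13
Changed element was NOT the old min.
  New min = min(old_min, new_val) = min(-20, -13) = -20

Answer: -20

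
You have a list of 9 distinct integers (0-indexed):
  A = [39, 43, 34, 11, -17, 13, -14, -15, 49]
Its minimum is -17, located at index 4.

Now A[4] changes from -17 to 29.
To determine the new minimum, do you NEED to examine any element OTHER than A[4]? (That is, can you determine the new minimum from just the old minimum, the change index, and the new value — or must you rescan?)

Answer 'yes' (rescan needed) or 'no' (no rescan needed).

Old min = -17 at index 4
Change at index 4: -17 -> 29
Index 4 WAS the min and new value 29 > old min -17. Must rescan other elements to find the new min.
Needs rescan: yes

Answer: yes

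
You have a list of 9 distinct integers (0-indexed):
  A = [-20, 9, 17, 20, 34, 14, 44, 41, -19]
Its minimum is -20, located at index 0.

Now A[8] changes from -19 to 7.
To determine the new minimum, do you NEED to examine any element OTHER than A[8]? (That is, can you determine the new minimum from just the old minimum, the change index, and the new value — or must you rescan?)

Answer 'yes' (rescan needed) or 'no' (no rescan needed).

Answer: no

Derivation:
Old min = -20 at index 0
Change at index 8: -19 -> 7
Index 8 was NOT the min. New min = min(-20, 7). No rescan of other elements needed.
Needs rescan: no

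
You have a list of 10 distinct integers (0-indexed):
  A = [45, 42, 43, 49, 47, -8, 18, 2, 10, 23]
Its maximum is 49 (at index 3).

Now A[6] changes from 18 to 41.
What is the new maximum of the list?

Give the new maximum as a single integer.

Answer: 49

Derivation:
Old max = 49 (at index 3)
Change: A[6] 18 -> 41
Changed element was NOT the old max.
  New max = max(old_max, new_val) = max(49, 41) = 49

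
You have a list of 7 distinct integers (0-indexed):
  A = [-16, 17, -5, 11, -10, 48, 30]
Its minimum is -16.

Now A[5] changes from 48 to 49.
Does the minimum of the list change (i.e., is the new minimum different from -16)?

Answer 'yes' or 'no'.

Answer: no

Derivation:
Old min = -16
Change: A[5] 48 -> 49
Changed element was NOT the min; min changes only if 49 < -16.
New min = -16; changed? no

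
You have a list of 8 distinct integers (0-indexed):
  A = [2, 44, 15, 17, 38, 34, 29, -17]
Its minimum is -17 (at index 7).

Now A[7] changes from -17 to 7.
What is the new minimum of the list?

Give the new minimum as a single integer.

Old min = -17 (at index 7)
Change: A[7] -17 -> 7
Changed element WAS the min. Need to check: is 7 still <= all others?
  Min of remaining elements: 2
  New min = min(7, 2) = 2

Answer: 2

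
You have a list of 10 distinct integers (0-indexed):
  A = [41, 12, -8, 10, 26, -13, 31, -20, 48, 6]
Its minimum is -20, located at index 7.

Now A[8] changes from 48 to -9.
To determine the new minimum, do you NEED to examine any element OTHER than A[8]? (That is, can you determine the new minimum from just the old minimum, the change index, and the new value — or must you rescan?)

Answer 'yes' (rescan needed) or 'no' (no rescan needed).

Answer: no

Derivation:
Old min = -20 at index 7
Change at index 8: 48 -> -9
Index 8 was NOT the min. New min = min(-20, -9). No rescan of other elements needed.
Needs rescan: no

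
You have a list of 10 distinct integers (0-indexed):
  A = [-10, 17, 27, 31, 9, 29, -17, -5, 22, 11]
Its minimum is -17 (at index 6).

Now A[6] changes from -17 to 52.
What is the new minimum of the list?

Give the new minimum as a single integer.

Old min = -17 (at index 6)
Change: A[6] -17 -> 52
Changed element WAS the min. Need to check: is 52 still <= all others?
  Min of remaining elements: -10
  New min = min(52, -10) = -10

Answer: -10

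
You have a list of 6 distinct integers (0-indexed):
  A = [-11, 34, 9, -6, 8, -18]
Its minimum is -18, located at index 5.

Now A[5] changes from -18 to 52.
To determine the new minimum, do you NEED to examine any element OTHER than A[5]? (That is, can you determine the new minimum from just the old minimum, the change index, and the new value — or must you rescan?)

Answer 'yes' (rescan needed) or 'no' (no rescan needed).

Old min = -18 at index 5
Change at index 5: -18 -> 52
Index 5 WAS the min and new value 52 > old min -18. Must rescan other elements to find the new min.
Needs rescan: yes

Answer: yes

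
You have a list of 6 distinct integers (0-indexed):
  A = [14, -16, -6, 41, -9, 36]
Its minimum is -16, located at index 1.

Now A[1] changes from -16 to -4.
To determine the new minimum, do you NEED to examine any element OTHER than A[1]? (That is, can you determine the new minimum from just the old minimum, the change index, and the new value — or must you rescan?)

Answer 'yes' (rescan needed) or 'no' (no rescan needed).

Answer: yes

Derivation:
Old min = -16 at index 1
Change at index 1: -16 -> -4
Index 1 WAS the min and new value -4 > old min -16. Must rescan other elements to find the new min.
Needs rescan: yes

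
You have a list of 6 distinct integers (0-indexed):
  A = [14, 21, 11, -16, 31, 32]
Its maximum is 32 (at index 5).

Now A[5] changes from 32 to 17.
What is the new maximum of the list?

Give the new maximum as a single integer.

Answer: 31

Derivation:
Old max = 32 (at index 5)
Change: A[5] 32 -> 17
Changed element WAS the max -> may need rescan.
  Max of remaining elements: 31
  New max = max(17, 31) = 31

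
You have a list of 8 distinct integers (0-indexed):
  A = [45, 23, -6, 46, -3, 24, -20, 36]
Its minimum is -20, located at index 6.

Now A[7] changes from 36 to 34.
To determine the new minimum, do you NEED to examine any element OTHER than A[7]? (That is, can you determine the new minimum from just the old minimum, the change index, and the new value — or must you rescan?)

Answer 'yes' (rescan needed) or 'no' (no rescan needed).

Old min = -20 at index 6
Change at index 7: 36 -> 34
Index 7 was NOT the min. New min = min(-20, 34). No rescan of other elements needed.
Needs rescan: no

Answer: no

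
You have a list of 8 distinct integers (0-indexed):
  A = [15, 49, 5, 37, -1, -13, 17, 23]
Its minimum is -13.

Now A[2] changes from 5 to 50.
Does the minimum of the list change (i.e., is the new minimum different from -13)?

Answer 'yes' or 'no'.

Answer: no

Derivation:
Old min = -13
Change: A[2] 5 -> 50
Changed element was NOT the min; min changes only if 50 < -13.
New min = -13; changed? no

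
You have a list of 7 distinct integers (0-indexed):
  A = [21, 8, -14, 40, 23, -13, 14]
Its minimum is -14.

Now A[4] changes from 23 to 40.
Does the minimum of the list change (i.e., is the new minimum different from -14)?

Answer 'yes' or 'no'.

Old min = -14
Change: A[4] 23 -> 40
Changed element was NOT the min; min changes only if 40 < -14.
New min = -14; changed? no

Answer: no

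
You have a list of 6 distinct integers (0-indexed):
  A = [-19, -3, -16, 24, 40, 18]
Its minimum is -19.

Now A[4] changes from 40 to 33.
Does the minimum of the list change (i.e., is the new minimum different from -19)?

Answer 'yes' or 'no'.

Answer: no

Derivation:
Old min = -19
Change: A[4] 40 -> 33
Changed element was NOT the min; min changes only if 33 < -19.
New min = -19; changed? no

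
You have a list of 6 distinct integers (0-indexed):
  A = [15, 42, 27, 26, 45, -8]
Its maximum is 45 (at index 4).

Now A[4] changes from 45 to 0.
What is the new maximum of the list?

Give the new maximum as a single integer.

Answer: 42

Derivation:
Old max = 45 (at index 4)
Change: A[4] 45 -> 0
Changed element WAS the max -> may need rescan.
  Max of remaining elements: 42
  New max = max(0, 42) = 42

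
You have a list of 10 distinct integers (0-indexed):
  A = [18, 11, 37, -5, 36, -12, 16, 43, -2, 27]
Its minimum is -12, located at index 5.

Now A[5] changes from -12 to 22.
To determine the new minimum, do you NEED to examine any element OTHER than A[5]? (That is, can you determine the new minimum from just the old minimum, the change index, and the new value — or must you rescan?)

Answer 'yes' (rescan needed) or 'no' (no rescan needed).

Old min = -12 at index 5
Change at index 5: -12 -> 22
Index 5 WAS the min and new value 22 > old min -12. Must rescan other elements to find the new min.
Needs rescan: yes

Answer: yes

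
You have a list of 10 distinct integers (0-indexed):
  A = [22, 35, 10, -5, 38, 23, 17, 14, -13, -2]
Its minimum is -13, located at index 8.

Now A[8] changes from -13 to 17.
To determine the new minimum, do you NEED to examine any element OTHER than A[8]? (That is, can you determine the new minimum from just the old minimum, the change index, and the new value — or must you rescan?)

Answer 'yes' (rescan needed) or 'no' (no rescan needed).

Answer: yes

Derivation:
Old min = -13 at index 8
Change at index 8: -13 -> 17
Index 8 WAS the min and new value 17 > old min -13. Must rescan other elements to find the new min.
Needs rescan: yes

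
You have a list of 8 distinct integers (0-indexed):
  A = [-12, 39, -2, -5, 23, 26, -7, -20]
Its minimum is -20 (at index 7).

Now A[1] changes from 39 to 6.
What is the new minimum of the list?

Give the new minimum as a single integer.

Answer: -20

Derivation:
Old min = -20 (at index 7)
Change: A[1] 39 -> 6
Changed element was NOT the old min.
  New min = min(old_min, new_val) = min(-20, 6) = -20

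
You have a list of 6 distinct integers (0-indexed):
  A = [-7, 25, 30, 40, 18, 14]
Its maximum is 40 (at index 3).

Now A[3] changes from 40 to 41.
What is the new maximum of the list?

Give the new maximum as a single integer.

Answer: 41

Derivation:
Old max = 40 (at index 3)
Change: A[3] 40 -> 41
Changed element WAS the max -> may need rescan.
  Max of remaining elements: 30
  New max = max(41, 30) = 41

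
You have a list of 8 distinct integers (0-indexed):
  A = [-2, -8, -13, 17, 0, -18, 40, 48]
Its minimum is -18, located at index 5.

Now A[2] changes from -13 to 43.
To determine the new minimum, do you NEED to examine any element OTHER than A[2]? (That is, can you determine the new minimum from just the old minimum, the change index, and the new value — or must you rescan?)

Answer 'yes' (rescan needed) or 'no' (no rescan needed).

Answer: no

Derivation:
Old min = -18 at index 5
Change at index 2: -13 -> 43
Index 2 was NOT the min. New min = min(-18, 43). No rescan of other elements needed.
Needs rescan: no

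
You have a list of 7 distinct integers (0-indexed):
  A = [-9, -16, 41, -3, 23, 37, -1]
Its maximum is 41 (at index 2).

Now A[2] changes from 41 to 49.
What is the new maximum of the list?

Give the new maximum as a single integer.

Old max = 41 (at index 2)
Change: A[2] 41 -> 49
Changed element WAS the max -> may need rescan.
  Max of remaining elements: 37
  New max = max(49, 37) = 49

Answer: 49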